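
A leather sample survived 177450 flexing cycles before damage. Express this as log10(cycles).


5.25

log10(177450) = 5.25


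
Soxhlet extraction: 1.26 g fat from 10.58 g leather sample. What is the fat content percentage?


11.9%

Fat content = 1.26 / 10.58 x 100
Fat = 11.9%


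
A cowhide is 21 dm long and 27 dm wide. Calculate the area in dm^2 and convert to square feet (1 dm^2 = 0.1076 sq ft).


Area = 21 x 27 = 567 dm^2
Conversion: 567 x 0.1076 = 61.01 sq ft


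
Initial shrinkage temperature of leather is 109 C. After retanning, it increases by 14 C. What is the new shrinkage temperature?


123 C


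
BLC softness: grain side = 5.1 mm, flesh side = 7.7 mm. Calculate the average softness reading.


Average = (5.1 + 7.7) / 2
Average = 6.40 mm


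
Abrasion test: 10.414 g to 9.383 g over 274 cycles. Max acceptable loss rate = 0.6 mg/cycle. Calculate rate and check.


Rate = 3.763 mg/cycle
Passes: No

Loss = 10.414 - 9.383 = 1.031 g
Rate = 1.031 g / 274 cycles x 1000 = 3.763 mg/cycle
Max = 0.6 mg/cycle
Passes: No


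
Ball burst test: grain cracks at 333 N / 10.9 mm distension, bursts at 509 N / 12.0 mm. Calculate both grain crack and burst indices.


Crack index = 30.6 N/mm
Burst index = 42.4 N/mm


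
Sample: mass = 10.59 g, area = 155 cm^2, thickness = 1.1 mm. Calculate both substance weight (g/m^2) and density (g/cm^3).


Substance weight = 683.2 g/m^2
Density = 0.621 g/cm^3

SW = 10.59 / 155 x 10000 = 683.2 g/m^2
Volume = 155 x 1.1 / 10 = 17.05 cm^3
Density = 10.59 / 17.05 = 0.621 g/cm^3


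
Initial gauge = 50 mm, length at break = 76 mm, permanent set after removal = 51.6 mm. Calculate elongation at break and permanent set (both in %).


Elongation at break = 52.0%
Permanent set = 3.2%


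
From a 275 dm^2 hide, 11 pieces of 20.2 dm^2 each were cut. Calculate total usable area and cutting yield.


Total usable = 11 x 20.2 = 222.2 dm^2
Yield = 222.2 / 275 x 100 = 80.8%


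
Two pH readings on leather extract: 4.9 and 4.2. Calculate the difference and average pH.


Difference = 0.7
Average pH = 4.55

Difference = |4.9 - 4.2| = 0.7
Average = (4.9 + 4.2) / 2 = 4.55


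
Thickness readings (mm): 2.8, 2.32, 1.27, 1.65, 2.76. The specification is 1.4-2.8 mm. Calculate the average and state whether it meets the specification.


Average = 2.16 mm
Within specification: Yes

Sum = 10.80
Average = 10.80 / 5 = 2.16 mm
Specification range: 1.4 to 2.8 mm
Within spec: Yes


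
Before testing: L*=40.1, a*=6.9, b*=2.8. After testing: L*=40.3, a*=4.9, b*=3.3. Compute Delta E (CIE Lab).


dL = 40.3 - 40.1 = 0.2
da = 4.9 - 6.9 = -2.0
db = 3.3 - 2.8 = 0.5
dE = sqrt((0.2)^2 + (-2.0)^2 + (0.5)^2) = 2.07


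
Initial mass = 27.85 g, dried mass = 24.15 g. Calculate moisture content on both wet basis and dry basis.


Wet basis = 13.3%
Dry basis = 15.3%


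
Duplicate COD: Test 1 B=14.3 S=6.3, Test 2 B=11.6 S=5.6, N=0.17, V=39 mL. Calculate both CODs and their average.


COD1 = 279.0 mg/L
COD2 = 209.2 mg/L
Average = 244.1 mg/L

COD1 = (14.3 - 6.3) x 0.17 x 8000 / 39 = 279.0 mg/L
COD2 = (11.6 - 5.6) x 0.17 x 8000 / 39 = 209.2 mg/L
Average = (279.0 + 209.2) / 2 = 244.1 mg/L


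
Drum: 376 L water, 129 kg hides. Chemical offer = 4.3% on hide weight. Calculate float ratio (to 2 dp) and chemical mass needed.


Float ratio = 2.91
Chemical needed = 5.547 kg

Float ratio = 376 / 129 = 2.91
Chemical = 129 x 4.3 / 100 = 5.547 kg


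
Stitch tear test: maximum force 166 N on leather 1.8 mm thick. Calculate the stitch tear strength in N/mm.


92.2 N/mm

Stitch tear strength = force / thickness
STS = 166 / 1.8 = 92.2 N/mm


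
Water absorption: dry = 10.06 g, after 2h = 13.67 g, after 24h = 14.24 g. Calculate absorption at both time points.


WA (2h) = (13.67 - 10.06) / 10.06 x 100 = 35.9%
WA (24h) = (14.24 - 10.06) / 10.06 x 100 = 41.6%


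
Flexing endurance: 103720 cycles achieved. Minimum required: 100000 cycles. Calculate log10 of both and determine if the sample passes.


Achieved: log10 = 5.02
Required: log10 = 5.00
Passes: Yes

log10(103720) = 5.02
log10(100000) = 5.00
Passes: Yes


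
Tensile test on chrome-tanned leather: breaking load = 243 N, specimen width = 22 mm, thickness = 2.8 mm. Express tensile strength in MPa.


3.94 MPa


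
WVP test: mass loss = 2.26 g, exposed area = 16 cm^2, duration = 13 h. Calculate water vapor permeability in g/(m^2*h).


108.65 g/(m^2*h)


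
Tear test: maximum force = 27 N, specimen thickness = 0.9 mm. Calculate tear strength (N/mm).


Tear strength = force / thickness
Tear = 27 / 0.9 = 30.0 N/mm


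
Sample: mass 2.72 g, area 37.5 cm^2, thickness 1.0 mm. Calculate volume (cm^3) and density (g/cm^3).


Thickness in cm = 1.0 / 10 = 0.10 cm
Volume = 37.5 x 0.10 = 3.750 cm^3
Density = 2.72 / 3.750 = 0.725 g/cm^3


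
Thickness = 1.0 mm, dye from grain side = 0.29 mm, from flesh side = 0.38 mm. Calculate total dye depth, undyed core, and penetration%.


Total dyed = 0.67 mm
Undyed core = 0.33 mm
Penetration = 67.0%

Total dyed = 0.29 + 0.38 = 0.67 mm
Undyed core = 1.0 - 0.67 = 0.33 mm
Penetration = 0.67 / 1.0 x 100 = 67.0%


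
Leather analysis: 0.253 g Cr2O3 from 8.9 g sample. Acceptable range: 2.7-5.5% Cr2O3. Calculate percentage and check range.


Cr2O3 = 2.84%
Within range: Yes

Cr2O3% = 0.253 / 8.9 x 100 = 2.84%
Acceptable range: 2.7 to 5.5%
Within range: Yes


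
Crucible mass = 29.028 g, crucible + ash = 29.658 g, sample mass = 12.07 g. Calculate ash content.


Ash mass = 0.630 g
Ash content = 5.22%

Ash mass = 29.658 - 29.028 = 0.630 g
Ash% = 0.630 / 12.07 x 100 = 5.22%


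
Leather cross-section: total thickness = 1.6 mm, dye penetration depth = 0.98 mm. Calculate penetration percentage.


Penetration% = 0.98 / 1.6 x 100
Penetration = 61.3%


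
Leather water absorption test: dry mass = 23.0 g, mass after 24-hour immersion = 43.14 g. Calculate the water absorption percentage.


Water absorbed = 43.14 - 23.0 = 20.14 g
WA% = 20.14 / 23.0 x 100 = 87.6%


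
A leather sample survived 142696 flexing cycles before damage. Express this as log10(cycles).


5.15

log10(142696) = 5.15


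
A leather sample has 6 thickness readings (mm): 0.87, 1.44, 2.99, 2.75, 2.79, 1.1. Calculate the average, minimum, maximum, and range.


Sum = 11.94
Average = 11.94 / 6 = 1.99 mm
Minimum = 0.87 mm
Maximum = 2.99 mm
Range = 2.99 - 0.87 = 2.12 mm


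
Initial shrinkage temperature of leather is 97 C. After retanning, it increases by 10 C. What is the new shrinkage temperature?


New Ts = 97 + 10 = 107 C


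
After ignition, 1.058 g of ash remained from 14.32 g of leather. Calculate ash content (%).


Ash% = 1.058 / 14.32 x 100
Ash% = 7.39%


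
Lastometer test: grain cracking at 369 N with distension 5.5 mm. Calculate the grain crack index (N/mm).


Grain crack index = force / distension
Index = 369 / 5.5 = 67.1 N/mm


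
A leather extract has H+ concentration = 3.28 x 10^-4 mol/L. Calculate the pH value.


pH = 3.48


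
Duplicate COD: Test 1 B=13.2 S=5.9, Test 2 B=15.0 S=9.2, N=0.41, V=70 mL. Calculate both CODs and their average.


COD1 = 342.1 mg/L
COD2 = 271.8 mg/L
Average = 307.0 mg/L


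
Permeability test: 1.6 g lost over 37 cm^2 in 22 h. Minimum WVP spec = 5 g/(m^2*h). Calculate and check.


WVP = 1.6 / (37 x 22) x 10000 = 19.66 g/(m^2*h)
Minimum: 5 g/(m^2*h)
Meets spec: Yes


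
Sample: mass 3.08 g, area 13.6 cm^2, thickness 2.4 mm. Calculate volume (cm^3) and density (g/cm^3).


Volume = 3.264 cm^3
Density = 0.944 g/cm^3


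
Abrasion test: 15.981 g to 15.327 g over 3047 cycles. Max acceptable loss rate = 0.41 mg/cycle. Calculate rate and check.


Rate = 0.215 mg/cycle
Passes: Yes

Loss = 15.981 - 15.327 = 0.654 g
Rate = 0.654 g / 3047 cycles x 1000 = 0.215 mg/cycle
Max = 0.41 mg/cycle
Passes: Yes


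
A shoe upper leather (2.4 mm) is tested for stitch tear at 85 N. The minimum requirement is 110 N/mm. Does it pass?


STS = 35.4 N/mm
Passes: No

STS = 85 / 2.4 = 35.4 N/mm
Minimum required: 110 N/mm
Passes: No


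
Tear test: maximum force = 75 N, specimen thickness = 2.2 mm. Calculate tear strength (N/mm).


Tear strength = force / thickness
Tear = 75 / 2.2 = 34.1 N/mm


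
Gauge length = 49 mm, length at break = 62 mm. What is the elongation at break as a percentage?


Extension = 62 - 49 = 13 mm
Elongation = 13 / 49 x 100 = 26.5%


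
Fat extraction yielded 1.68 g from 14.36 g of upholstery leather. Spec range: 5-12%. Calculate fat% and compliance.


Fat content = 11.7%
Compliant: Yes


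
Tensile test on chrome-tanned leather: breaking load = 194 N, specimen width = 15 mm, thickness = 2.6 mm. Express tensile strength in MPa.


Cross-section = 15 x 2.6 = 39.0 mm^2
TS = 194 / 39.0 = 4.97 MPa
(1 N/mm^2 = 1 MPa)


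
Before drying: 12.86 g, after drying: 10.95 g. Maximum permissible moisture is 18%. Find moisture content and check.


Moisture content = 14.9%
Acceptable: Yes

MC = (12.86 - 10.95) / 12.86 x 100 = 14.9%
Maximum: 18%
Acceptable: Yes


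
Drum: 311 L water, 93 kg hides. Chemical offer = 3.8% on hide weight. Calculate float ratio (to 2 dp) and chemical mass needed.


Float ratio = 311 / 93 = 3.34
Chemical = 93 x 3.8 / 100 = 3.534 kg


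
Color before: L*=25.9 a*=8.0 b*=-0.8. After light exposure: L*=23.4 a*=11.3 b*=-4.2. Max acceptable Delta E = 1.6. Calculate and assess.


Delta E = 5.36
Passes: No

dL = -2.5, da = 3.3, db = -3.4
dE = sqrt((-2.5)^2 + (3.3)^2 + (-3.4)^2) = 5.36
Max = 1.6
Passes: No


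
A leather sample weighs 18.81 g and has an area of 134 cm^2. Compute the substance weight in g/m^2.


1403.7 g/m^2

Substance weight = mass / area x 10000
SW = 18.81 / 134 x 10000
SW = 1403.7 g/m^2


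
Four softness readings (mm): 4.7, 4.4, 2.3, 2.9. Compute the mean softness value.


3.58 mm


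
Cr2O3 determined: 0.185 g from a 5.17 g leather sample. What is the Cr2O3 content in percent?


3.58%

Cr2O3% = 0.185 / 5.17 x 100
Cr2O3% = 3.58%


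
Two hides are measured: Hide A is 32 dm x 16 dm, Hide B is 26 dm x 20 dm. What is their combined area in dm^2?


1032 dm^2

Hide A area = 32 x 16 = 512 dm^2
Hide B area = 26 x 20 = 520 dm^2
Total = 512 + 520 = 1032 dm^2


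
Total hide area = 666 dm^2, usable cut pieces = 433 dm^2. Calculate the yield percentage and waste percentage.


Yield = 433 / 666 x 100 = 65.0%
Waste = 666 - 433 = 233 dm^2
Waste% = 100 - 65.0 = 35.0%


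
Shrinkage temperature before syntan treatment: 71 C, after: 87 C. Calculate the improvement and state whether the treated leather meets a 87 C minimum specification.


Improvement = 87 - 71 = 16 C
Spec check: 87 C >= 87 C? Yes


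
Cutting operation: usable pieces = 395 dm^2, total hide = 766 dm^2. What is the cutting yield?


Yield = usable / total x 100
Yield = 395 / 766 x 100 = 51.6%


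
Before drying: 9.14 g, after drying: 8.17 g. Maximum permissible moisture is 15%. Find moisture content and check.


MC = (9.14 - 8.17) / 9.14 x 100 = 10.6%
Maximum: 15%
Acceptable: Yes


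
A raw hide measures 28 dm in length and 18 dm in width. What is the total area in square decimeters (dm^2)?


504 dm^2


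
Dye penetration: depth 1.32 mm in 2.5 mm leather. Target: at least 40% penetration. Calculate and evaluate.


Penetration = 52.8%
Meets target: Yes


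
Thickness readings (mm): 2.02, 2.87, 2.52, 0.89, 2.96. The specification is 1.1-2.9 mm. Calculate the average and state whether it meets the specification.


Average = 2.25 mm
Within specification: Yes


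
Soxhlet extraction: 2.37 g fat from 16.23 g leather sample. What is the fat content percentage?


14.6%

Fat content = 2.37 / 16.23 x 100
Fat = 14.6%


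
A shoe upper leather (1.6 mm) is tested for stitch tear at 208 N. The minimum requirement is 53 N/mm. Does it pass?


STS = 130.0 N/mm
Passes: Yes


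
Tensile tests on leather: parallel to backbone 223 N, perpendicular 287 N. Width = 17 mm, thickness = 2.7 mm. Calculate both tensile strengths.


Area = 17 x 2.7 = 45.9 mm^2
TS (parallel) = 223 / 45.9 = 4.86 N/mm^2
TS (perpendicular) = 287 / 45.9 = 6.25 N/mm^2


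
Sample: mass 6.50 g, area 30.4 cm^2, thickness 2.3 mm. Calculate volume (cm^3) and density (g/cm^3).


Thickness in cm = 2.3 / 10 = 0.23 cm
Volume = 30.4 x 0.23 = 6.992 cm^3
Density = 6.50 / 6.992 = 0.930 g/cm^3


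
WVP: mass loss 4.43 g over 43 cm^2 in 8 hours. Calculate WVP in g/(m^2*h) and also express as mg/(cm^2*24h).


WVP = 4.43 / (43 x 8) x 10000 = 128.78 g/(m^2*h)
Mass loss in mg = 4.43 x 1000 = 4430 mg
Per cm^2 per 24h in mg: 4430 x 24 / (43 x 8) = 106320 / 344 = 309.07 mg/(cm^2*24h)


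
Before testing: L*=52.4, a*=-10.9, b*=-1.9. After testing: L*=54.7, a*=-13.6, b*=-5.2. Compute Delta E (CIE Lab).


Delta E = 4.84


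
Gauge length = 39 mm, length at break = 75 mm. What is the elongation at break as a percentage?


92.3%

Extension = 75 - 39 = 36 mm
Elongation = 36 / 39 x 100 = 92.3%


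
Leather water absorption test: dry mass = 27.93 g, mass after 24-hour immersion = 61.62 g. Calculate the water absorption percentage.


120.6%

Water absorbed = 61.62 - 27.93 = 33.69 g
WA% = 33.69 / 27.93 x 100 = 120.6%


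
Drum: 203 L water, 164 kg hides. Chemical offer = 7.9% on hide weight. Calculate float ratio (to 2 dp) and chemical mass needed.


Float ratio = 203 / 164 = 1.24
Chemical = 164 x 7.9 / 100 = 12.956 kg


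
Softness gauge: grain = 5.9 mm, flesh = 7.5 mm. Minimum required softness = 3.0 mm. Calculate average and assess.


Average = (5.9 + 7.5) / 2 = 6.70 mm
Minimum = 3.0 mm
Meets requirement: Yes


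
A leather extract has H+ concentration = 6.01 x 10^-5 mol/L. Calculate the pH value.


pH = -log10[H+]
pH = -log10(6.01 x 10^-5) = 4.22


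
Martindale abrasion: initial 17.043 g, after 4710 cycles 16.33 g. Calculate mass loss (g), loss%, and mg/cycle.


Loss = 17.043 - 16.33 = 0.713 g
Loss% = 0.713 / 17.043 x 100 = 4.18%
Rate = 0.713 / 4710 x 1000 = 0.151 mg/cycle


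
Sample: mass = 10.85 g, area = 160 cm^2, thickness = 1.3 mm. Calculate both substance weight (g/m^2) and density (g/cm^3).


Substance weight = 678.1 g/m^2
Density = 0.522 g/cm^3

SW = 10.85 / 160 x 10000 = 678.1 g/m^2
Volume = 160 x 1.3 / 10 = 20.80 cm^3
Density = 10.85 / 20.80 = 0.522 g/cm^3


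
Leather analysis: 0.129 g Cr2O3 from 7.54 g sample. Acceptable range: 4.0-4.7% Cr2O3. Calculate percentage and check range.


Cr2O3 = 1.71%
Within range: No


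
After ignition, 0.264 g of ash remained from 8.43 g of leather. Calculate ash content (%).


Ash% = 0.264 / 8.43 x 100
Ash% = 3.13%


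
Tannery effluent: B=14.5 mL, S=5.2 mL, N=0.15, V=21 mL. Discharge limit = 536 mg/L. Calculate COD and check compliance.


COD = 531.4 mg/L
Compliant: Yes

COD = (14.5 - 5.2) x 0.15 x 8000 / 21 = 531.4 mg/L
Limit: 536 mg/L
Compliant: Yes


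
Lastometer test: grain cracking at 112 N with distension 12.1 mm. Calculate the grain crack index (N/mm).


9.3 N/mm

Grain crack index = force / distension
Index = 112 / 12.1 = 9.3 N/mm


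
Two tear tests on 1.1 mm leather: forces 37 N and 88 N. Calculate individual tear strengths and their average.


Tear 1 = 37 / 1.1 = 33.6 N/mm
Tear 2 = 88 / 1.1 = 80.0 N/mm
Average = (33.6 + 80.0) / 2 = 56.8 N/mm


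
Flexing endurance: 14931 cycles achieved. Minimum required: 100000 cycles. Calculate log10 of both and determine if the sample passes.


log10(14931) = 4.17
log10(100000) = 5.00
Passes: No


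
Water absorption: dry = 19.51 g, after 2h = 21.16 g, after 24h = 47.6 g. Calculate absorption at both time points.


WA (2h) = (21.16 - 19.51) / 19.51 x 100 = 8.5%
WA (24h) = (47.6 - 19.51) / 19.51 x 100 = 144.0%


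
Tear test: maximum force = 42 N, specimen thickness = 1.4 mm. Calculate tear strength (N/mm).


30.0 N/mm

Tear strength = force / thickness
Tear = 42 / 1.4 = 30.0 N/mm


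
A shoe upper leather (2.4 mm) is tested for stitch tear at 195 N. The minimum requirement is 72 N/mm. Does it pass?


STS = 81.3 N/mm
Passes: Yes

STS = 195 / 2.4 = 81.3 N/mm
Minimum required: 72 N/mm
Passes: Yes


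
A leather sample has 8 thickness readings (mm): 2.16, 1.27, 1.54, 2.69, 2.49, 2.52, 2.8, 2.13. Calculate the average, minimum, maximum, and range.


Sum = 17.60
Average = 17.60 / 8 = 2.20 mm
Minimum = 1.27 mm
Maximum = 2.8 mm
Range = 2.8 - 1.27 = 1.53 mm


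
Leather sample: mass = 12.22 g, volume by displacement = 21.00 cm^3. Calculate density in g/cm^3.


0.582 g/cm^3


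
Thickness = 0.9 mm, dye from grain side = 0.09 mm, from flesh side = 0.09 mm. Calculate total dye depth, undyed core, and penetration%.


Total dyed = 0.09 + 0.09 = 0.18 mm
Undyed core = 0.9 - 0.18 = 0.72 mm
Penetration = 0.18 / 0.9 x 100 = 20.0%


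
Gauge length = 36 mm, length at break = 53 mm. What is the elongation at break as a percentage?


47.2%


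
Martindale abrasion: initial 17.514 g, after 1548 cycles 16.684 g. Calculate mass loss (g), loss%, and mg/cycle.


Mass loss = 0.830 g
Loss = 4.74%
Rate = 0.536 mg/cycle

Loss = 17.514 - 16.684 = 0.830 g
Loss% = 0.830 / 17.514 x 100 = 4.74%
Rate = 0.830 / 1548 x 1000 = 0.536 mg/cycle


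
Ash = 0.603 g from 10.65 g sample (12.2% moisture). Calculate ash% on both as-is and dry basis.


As-is ash% = 0.603 / 10.65 x 100 = 5.66%
Dry mass = 10.65 x (100 - 12.2) / 100 = 9.3507 g
Dry-basis ash% = 0.603 / 9.3507 x 100 = 6.45%


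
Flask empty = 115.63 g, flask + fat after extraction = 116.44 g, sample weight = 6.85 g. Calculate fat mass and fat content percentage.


Fat mass = 0.81 g
Fat content = 11.8%

Fat mass = 116.44 - 115.63 = 0.81 g
Fat% = 0.81 / 6.85 x 100 = 11.8%


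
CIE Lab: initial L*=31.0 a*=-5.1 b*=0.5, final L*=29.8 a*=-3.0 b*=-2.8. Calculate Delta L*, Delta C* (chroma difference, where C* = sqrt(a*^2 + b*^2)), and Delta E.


Delta L* = -1.2
Delta C* = -1.02
Delta E = 4.09

Delta L* = 29.8 - 31.0 = -1.2
C1* = sqrt((-5.1)^2 + (0.5)^2) = 5.124
C2* = sqrt((-3.0)^2 + (-2.8)^2) = 4.104
Delta C* = 4.104 - 5.124 = -1.02
Delta E = sqrt((-1.2)^2 + (2.1)^2 + (-3.3)^2) = 4.09


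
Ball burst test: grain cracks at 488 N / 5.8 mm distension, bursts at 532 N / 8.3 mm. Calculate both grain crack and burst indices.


Crack index = 488 / 5.8 = 84.1 N/mm
Burst index = 532 / 8.3 = 64.1 N/mm


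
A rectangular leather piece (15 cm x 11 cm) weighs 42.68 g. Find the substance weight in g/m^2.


2586.7 g/m^2

Area = 15 x 11 = 165 cm^2
SW = 42.68 / 165 x 10000 = 2586.7 g/m^2


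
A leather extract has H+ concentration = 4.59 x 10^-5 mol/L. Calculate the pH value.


pH = 4.34

pH = -log10[H+]
pH = -log10(4.59 x 10^-5) = 4.34


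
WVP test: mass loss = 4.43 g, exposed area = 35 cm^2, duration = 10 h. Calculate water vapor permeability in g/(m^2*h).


126.57 g/(m^2*h)


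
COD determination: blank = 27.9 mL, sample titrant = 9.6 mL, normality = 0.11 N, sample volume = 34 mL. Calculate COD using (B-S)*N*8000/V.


COD = (27.9 - 9.6) x 0.11 x 8000 / 34
COD = 18.3 x 0.11 x 8000 / 34
COD = 473.6 mg/L


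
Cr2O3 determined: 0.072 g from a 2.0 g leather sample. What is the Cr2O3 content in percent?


Cr2O3% = 0.072 / 2.0 x 100
Cr2O3% = 3.60%


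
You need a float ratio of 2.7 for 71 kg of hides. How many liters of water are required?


191.7 L

Water = hide weight x target ratio
Water = 71 x 2.7 = 191.7 L


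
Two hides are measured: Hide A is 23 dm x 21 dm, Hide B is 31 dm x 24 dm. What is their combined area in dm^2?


1227 dm^2

Hide A area = 23 x 21 = 483 dm^2
Hide B area = 31 x 24 = 744 dm^2
Total = 483 + 744 = 1227 dm^2


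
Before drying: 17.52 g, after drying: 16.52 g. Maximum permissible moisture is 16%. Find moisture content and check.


MC = (17.52 - 16.52) / 17.52 x 100 = 5.7%
Maximum: 16%
Acceptable: Yes


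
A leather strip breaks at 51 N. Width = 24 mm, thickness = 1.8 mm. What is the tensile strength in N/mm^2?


Cross-sectional area = 24 x 1.8 = 43.2 mm^2
Tensile strength = 51 / 43.2 = 1.18 N/mm^2


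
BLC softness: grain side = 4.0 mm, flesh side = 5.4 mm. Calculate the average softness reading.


4.70 mm


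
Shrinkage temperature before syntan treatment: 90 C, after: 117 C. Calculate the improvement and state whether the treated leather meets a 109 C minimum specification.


Improvement = 27 C
Meets 109 C spec: Yes

Improvement = 117 - 90 = 27 C
Spec check: 117 C >= 109 C? Yes


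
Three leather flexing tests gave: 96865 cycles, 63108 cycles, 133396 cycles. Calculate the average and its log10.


Average = (96865 + 63108 + 133396) / 3 = 97790 cycles
log10(97790) = 4.99


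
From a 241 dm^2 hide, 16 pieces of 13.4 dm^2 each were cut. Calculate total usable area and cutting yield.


Usable area = 214.4 dm^2
Yield = 89.0%


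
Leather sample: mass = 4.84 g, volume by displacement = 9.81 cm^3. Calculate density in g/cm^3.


0.493 g/cm^3

Density = mass / volume
Density = 4.84 / 9.81 = 0.493 g/cm^3


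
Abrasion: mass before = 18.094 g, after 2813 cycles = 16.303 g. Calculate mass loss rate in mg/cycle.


0.637 mg/cycle


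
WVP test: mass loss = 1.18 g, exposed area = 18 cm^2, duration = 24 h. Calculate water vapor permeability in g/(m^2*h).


WVP = mass_loss / (area x time) x 10000
WVP = 1.18 / (18 x 24) x 10000
WVP = 1.18 / 432 x 10000 = 27.31 g/(m^2*h)


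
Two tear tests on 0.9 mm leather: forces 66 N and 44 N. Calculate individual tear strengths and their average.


Tear 1 = 73.3 N/mm
Tear 2 = 48.9 N/mm
Average = 61.1 N/mm

Tear 1 = 66 / 0.9 = 73.3 N/mm
Tear 2 = 44 / 0.9 = 48.9 N/mm
Average = (73.3 + 48.9) / 2 = 61.1 N/mm


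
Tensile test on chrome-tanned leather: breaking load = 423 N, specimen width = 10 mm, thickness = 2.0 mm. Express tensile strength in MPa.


21.15 MPa


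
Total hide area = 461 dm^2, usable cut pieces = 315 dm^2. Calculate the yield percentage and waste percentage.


Yield = 68.3%
Waste = 31.7%


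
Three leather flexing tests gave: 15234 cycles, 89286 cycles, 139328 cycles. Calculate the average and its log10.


Average = 81283 cycles
log10 = 4.91


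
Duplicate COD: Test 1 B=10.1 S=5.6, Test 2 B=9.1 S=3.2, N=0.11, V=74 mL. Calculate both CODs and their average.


COD1 = 53.5 mg/L
COD2 = 70.2 mg/L
Average = 61.9 mg/L

COD1 = (10.1 - 5.6) x 0.11 x 8000 / 74 = 53.5 mg/L
COD2 = (9.1 - 3.2) x 0.11 x 8000 / 74 = 70.2 mg/L
Average = (53.5 + 70.2) / 2 = 61.9 mg/L


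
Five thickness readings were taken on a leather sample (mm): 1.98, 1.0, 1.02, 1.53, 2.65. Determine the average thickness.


1.64 mm

Sum = 1.98 + 1.0 + 1.02 + 1.53 + 2.65 = 8.18
Average = 8.18 / 5 = 1.64 mm


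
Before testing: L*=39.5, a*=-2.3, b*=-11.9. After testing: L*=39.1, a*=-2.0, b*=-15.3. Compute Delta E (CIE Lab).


Delta E = 3.44


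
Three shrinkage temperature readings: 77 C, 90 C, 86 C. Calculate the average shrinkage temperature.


84.3 C

Average = (77 + 90 + 86) / 3
Average = 253 / 3 = 84.3 C


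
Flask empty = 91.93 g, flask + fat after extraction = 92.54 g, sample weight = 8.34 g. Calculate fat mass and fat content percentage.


Fat mass = 92.54 - 91.93 = 0.61 g
Fat% = 0.61 / 8.34 x 100 = 7.3%


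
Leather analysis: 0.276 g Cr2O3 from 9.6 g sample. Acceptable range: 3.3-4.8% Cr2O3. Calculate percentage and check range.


Cr2O3 = 2.88%
Within range: No


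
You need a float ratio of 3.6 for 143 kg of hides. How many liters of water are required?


Water = hide weight x target ratio
Water = 143 x 3.6 = 514.8 L


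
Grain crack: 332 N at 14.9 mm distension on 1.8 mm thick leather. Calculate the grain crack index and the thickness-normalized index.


Crack index = 332 / 14.9 = 22.3 N/mm
Normalized = 22.3 / 1.8 = 12.4 N/mm per mm


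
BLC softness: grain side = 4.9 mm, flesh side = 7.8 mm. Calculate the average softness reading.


6.35 mm


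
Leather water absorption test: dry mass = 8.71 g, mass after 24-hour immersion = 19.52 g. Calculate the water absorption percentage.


Water absorbed = 19.52 - 8.71 = 10.81 g
WA% = 10.81 / 8.71 x 100 = 124.1%


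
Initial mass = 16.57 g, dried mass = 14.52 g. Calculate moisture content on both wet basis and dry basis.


Wet basis = 12.4%
Dry basis = 14.1%

Moisture lost = 16.57 - 14.52 = 2.05 g
Wet basis MC = 2.05 / 16.57 x 100 = 12.4%
Dry basis MC = 2.05 / 14.52 x 100 = 14.1%


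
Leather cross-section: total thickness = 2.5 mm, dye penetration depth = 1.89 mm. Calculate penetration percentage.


75.6%


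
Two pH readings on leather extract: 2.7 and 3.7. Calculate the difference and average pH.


Difference = 1.0
Average pH = 3.20

Difference = |2.7 - 3.7| = 1.0
Average = (2.7 + 3.7) / 2 = 3.20


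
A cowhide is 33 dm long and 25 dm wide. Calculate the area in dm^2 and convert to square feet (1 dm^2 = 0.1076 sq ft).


825 dm^2
88.77 sq ft


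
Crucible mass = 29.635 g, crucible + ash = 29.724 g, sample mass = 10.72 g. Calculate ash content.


Ash mass = 29.724 - 29.635 = 0.089 g
Ash% = 0.089 / 10.72 x 100 = 0.83%


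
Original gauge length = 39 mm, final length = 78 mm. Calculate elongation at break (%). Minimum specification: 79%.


Extension = 78 - 39 = 39 mm
Elongation = 39 / 39 x 100 = 100.0%
Minimum required: 79%
Meets specification: Yes


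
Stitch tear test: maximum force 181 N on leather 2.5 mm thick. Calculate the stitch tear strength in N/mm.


Stitch tear strength = force / thickness
STS = 181 / 2.5 = 72.4 N/mm


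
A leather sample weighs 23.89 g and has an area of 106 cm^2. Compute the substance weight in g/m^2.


Substance weight = mass / area x 10000
SW = 23.89 / 106 x 10000
SW = 2253.8 g/m^2


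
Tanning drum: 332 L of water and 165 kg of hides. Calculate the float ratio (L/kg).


2.0

Float ratio = water / hide weight
Ratio = 332 / 165 = 2.0


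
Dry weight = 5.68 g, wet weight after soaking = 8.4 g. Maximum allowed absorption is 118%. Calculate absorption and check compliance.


WA = (8.4 - 5.68) / 5.68 x 100 = 47.9%
Maximum allowed: 118%
Compliant: Yes


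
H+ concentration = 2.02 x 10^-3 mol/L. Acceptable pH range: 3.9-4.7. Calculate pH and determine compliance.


pH = -log10(2.02 x 10^-3) = 2.69
Range: 3.9 to 4.7
Compliant: No


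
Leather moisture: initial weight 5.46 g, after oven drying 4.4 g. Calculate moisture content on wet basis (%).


Moisture = 5.46 - 4.4 = 1.06 g
MC = 1.06 / 5.46 x 100 = 19.4%


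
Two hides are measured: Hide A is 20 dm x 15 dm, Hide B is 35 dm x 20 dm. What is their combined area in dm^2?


1000 dm^2

Hide A area = 20 x 15 = 300 dm^2
Hide B area = 35 x 20 = 700 dm^2
Total = 300 + 700 = 1000 dm^2


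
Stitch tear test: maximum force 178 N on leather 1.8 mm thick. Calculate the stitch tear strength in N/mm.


Stitch tear strength = force / thickness
STS = 178 / 1.8 = 98.9 N/mm


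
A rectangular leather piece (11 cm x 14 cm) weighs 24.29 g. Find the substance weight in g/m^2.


Area = 11 x 14 = 154 cm^2
SW = 24.29 / 154 x 10000 = 1577.3 g/m^2


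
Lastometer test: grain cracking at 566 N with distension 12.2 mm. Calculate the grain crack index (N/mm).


46.4 N/mm

Grain crack index = force / distension
Index = 566 / 12.2 = 46.4 N/mm


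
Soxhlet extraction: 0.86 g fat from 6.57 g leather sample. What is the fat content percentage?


Fat content = 0.86 / 6.57 x 100
Fat = 13.1%


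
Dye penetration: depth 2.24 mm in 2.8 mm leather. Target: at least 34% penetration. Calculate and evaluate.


Penetration = 2.24 / 2.8 x 100 = 80.0%
Target: 34%
Meets target: Yes


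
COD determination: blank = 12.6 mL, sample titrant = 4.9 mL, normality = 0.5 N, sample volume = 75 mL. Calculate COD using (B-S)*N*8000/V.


COD = (12.6 - 4.9) x 0.5 x 8000 / 75
COD = 7.7 x 0.5 x 8000 / 75
COD = 410.7 mg/L


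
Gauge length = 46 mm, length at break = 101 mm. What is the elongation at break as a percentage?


Extension = 101 - 46 = 55 mm
Elongation = 55 / 46 x 100 = 119.6%


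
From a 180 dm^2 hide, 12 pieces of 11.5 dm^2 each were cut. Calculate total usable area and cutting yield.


Usable area = 138.0 dm^2
Yield = 76.7%


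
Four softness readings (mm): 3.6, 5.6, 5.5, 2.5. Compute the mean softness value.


4.30 mm

Sum = 3.6 + 5.6 + 5.5 + 2.5
Mean = 17.2 / 4 = 4.30 mm


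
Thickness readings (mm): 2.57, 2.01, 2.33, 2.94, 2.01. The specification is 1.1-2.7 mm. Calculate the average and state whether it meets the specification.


Average = 2.37 mm
Within specification: Yes

Sum = 11.86
Average = 11.86 / 5 = 2.37 mm
Specification range: 1.1 to 2.7 mm
Within spec: Yes


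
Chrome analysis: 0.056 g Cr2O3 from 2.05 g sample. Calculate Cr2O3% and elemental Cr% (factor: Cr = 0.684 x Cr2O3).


Cr2O3% = 0.056 / 2.05 x 100 = 2.73%
Cr% = 2.73 x 0.684 = 1.87%


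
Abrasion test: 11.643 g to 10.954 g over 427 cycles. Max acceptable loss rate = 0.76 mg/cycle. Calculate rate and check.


Loss = 11.643 - 10.954 = 0.689 g
Rate = 0.689 g / 427 cycles x 1000 = 1.614 mg/cycle
Max = 0.76 mg/cycle
Passes: No


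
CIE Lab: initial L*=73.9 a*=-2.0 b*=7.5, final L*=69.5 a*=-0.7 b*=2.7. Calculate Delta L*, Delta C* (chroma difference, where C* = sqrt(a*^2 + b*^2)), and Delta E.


Delta L* = 69.5 - 73.9 = -4.4
C1* = sqrt((-2.0)^2 + (7.5)^2) = 7.762
C2* = sqrt((-0.7)^2 + (2.7)^2) = 2.789
Delta C* = 2.789 - 7.762 = -4.97
Delta E = sqrt((-4.4)^2 + (1.3)^2 + (-4.8)^2) = 6.64


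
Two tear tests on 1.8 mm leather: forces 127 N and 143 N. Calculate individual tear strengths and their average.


Tear 1 = 127 / 1.8 = 70.6 N/mm
Tear 2 = 143 / 1.8 = 79.4 N/mm
Average = (70.6 + 79.4) / 2 = 75.0 N/mm


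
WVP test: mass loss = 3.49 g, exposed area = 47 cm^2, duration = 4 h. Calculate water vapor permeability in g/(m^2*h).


WVP = mass_loss / (area x time) x 10000
WVP = 3.49 / (47 x 4) x 10000
WVP = 3.49 / 188 x 10000 = 185.64 g/(m^2*h)


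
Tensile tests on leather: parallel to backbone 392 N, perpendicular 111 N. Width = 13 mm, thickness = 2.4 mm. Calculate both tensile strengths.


Parallel = 12.56 N/mm^2
Perpendicular = 3.56 N/mm^2

Area = 13 x 2.4 = 31.2 mm^2
TS (parallel) = 392 / 31.2 = 12.56 N/mm^2
TS (perpendicular) = 111 / 31.2 = 3.56 N/mm^2


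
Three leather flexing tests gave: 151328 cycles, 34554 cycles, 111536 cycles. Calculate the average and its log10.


Average = 99139 cycles
log10 = 5.00


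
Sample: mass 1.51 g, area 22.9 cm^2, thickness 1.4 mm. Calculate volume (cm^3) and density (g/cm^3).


Volume = 3.206 cm^3
Density = 0.471 g/cm^3

Thickness in cm = 1.4 / 10 = 0.14 cm
Volume = 22.9 x 0.14 = 3.206 cm^3
Density = 1.51 / 3.206 = 0.471 g/cm^3


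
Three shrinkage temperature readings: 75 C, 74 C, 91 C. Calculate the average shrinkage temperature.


80.0 C

Average = (75 + 74 + 91) / 3
Average = 240 / 3 = 80.0 C


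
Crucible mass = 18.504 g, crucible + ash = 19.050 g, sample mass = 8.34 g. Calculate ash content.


Ash mass = 19.050 - 18.504 = 0.546 g
Ash% = 0.546 / 8.34 x 100 = 6.55%


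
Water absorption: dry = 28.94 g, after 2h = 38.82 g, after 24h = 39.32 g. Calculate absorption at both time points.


WA (2h) = (38.82 - 28.94) / 28.94 x 100 = 34.1%
WA (24h) = (39.32 - 28.94) / 28.94 x 100 = 35.9%


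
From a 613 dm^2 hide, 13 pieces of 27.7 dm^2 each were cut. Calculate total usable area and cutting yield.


Usable area = 360.1 dm^2
Yield = 58.7%


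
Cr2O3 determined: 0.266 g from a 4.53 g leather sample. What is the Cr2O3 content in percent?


5.87%


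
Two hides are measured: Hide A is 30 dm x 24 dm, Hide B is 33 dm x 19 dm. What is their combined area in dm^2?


1347 dm^2

Hide A area = 30 x 24 = 720 dm^2
Hide B area = 33 x 19 = 627 dm^2
Total = 720 + 627 = 1347 dm^2


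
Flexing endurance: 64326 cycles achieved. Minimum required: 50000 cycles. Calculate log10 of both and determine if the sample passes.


log10(64326) = 4.81
log10(50000) = 4.70
Passes: Yes


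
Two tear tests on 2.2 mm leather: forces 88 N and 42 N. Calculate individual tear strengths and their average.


Tear 1 = 88 / 2.2 = 40.0 N/mm
Tear 2 = 42 / 2.2 = 19.1 N/mm
Average = (40.0 + 19.1) / 2 = 29.6 N/mm


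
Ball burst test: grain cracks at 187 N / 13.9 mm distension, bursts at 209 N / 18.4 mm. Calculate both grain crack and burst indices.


Crack index = 13.5 N/mm
Burst index = 11.4 N/mm

Crack index = 187 / 13.9 = 13.5 N/mm
Burst index = 209 / 18.4 = 11.4 N/mm


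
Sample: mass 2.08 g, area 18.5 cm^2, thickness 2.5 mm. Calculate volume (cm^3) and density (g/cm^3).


Thickness in cm = 2.5 / 10 = 0.25 cm
Volume = 18.5 x 0.25 = 4.625 cm^3
Density = 2.08 / 4.625 = 0.450 g/cm^3


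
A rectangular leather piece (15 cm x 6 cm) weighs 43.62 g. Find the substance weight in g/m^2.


4846.7 g/m^2

Area = 15 x 6 = 90 cm^2
SW = 43.62 / 90 x 10000 = 4846.7 g/m^2


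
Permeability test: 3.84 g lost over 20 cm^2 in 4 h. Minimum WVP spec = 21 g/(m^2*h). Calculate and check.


WVP = 3.84 / (20 x 4) x 10000 = 480.00 g/(m^2*h)
Minimum: 21 g/(m^2*h)
Meets spec: Yes


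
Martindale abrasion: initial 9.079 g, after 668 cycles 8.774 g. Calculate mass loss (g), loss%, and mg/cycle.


Loss = 9.079 - 8.774 = 0.305 g
Loss% = 0.305 / 9.079 x 100 = 3.36%
Rate = 0.305 / 668 x 1000 = 0.457 mg/cycle


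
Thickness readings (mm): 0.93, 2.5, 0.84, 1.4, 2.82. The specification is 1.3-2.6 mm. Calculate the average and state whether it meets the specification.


Sum = 8.49
Average = 8.49 / 5 = 1.70 mm
Specification range: 1.3 to 2.6 mm
Within spec: Yes


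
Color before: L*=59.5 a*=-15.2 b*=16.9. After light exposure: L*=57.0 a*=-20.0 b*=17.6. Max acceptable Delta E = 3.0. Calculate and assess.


dL = -2.5, da = -4.8, db = 0.7
dE = sqrt((-2.5)^2 + (-4.8)^2 + (0.7)^2) = 5.46
Max = 3.0
Passes: No


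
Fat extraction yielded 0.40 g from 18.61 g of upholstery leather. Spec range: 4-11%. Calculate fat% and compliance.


Fat content = 2.1%
Compliant: No

Fat% = 0.40 / 18.61 x 100 = 2.1%
Spec range: 4-11%
Compliant: No


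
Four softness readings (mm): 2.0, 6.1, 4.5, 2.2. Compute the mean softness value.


Sum = 2.0 + 6.1 + 4.5 + 2.2
Mean = 14.8 / 4 = 3.70 mm


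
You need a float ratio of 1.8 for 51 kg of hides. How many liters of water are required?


91.8 L

Water = hide weight x target ratio
Water = 51 x 1.8 = 91.8 L


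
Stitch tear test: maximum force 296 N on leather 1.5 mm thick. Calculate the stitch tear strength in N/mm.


Stitch tear strength = force / thickness
STS = 296 / 1.5 = 197.3 N/mm


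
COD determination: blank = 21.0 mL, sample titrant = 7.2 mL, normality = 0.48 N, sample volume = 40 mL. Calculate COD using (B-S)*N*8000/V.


COD = (21.0 - 7.2) x 0.48 x 8000 / 40
COD = 13.8 x 0.48 x 8000 / 40
COD = 1324.8 mg/L


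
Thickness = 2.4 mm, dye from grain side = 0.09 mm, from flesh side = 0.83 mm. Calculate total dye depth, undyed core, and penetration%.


Total dyed = 0.92 mm
Undyed core = 1.48 mm
Penetration = 38.3%

Total dyed = 0.09 + 0.83 = 0.92 mm
Undyed core = 2.4 - 0.92 = 1.48 mm
Penetration = 0.92 / 2.4 x 100 = 38.3%


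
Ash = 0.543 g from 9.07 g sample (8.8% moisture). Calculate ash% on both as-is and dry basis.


As-is ash = 5.99%
Dry-basis ash = 6.56%

As-is ash% = 0.543 / 9.07 x 100 = 5.99%
Dry mass = 9.07 x (100 - 8.8) / 100 = 8.27184 g
Dry-basis ash% = 0.543 / 8.27184 x 100 = 6.56%


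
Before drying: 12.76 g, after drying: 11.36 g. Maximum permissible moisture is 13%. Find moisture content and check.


Moisture content = 11.0%
Acceptable: Yes

MC = (12.76 - 11.36) / 12.76 x 100 = 11.0%
Maximum: 13%
Acceptable: Yes


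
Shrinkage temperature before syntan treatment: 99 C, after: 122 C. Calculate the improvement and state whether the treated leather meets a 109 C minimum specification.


Improvement = 122 - 99 = 23 C
Spec check: 122 C >= 109 C? Yes


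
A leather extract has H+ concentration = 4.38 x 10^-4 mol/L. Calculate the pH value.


pH = 3.36

pH = -log10[H+]
pH = -log10(4.38 x 10^-4) = 3.36


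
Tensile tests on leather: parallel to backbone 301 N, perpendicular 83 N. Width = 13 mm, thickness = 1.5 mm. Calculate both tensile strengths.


Parallel = 15.44 N/mm^2
Perpendicular = 4.26 N/mm^2

Area = 13 x 1.5 = 19.5 mm^2
TS (parallel) = 301 / 19.5 = 15.44 N/mm^2
TS (perpendicular) = 83 / 19.5 = 4.26 N/mm^2


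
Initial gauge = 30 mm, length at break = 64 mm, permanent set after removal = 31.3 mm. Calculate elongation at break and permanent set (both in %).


Elongation at break = 113.3%
Permanent set = 4.3%

Elongation at break = (64 - 30) / 30 x 100 = 113.3%
Permanent set = (31.3 - 30) / 30 x 100 = 4.3%


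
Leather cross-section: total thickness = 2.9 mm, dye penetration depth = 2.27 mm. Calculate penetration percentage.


78.3%

Penetration% = 2.27 / 2.9 x 100
Penetration = 78.3%


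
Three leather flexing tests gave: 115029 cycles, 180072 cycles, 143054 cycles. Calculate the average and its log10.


Average = 146052 cycles
log10 = 5.16

Average = (115029 + 180072 + 143054) / 3 = 146052 cycles
log10(146052) = 5.16


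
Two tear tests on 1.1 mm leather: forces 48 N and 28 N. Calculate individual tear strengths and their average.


Tear 1 = 43.6 N/mm
Tear 2 = 25.5 N/mm
Average = 34.6 N/mm

Tear 1 = 48 / 1.1 = 43.6 N/mm
Tear 2 = 28 / 1.1 = 25.5 N/mm
Average = (43.6 + 25.5) / 2 = 34.6 N/mm


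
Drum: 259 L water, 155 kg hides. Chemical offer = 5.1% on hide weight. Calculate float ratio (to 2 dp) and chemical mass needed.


Float ratio = 259 / 155 = 1.67
Chemical = 155 x 5.1 / 100 = 7.905 kg


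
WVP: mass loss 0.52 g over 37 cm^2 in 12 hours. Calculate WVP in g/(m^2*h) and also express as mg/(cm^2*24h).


WVP = 11.71 g/(m^2*h)
Daily rate = 28.11 mg/(cm^2*24h)


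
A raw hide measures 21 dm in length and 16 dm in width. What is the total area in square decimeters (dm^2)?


Area = length x width
Area = 21 x 16 = 336 dm^2


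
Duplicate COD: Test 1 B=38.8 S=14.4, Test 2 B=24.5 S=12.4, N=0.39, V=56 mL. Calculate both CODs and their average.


COD1 = (38.8 - 14.4) x 0.39 x 8000 / 56 = 1359.4 mg/L
COD2 = (24.5 - 12.4) x 0.39 x 8000 / 56 = 674.1 mg/L
Average = (1359.4 + 674.1) / 2 = 1016.8 mg/L


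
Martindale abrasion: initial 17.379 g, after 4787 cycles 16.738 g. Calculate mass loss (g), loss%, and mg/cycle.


Loss = 17.379 - 16.738 = 0.641 g
Loss% = 0.641 / 17.379 x 100 = 3.69%
Rate = 0.641 / 4787 x 1000 = 0.134 mg/cycle


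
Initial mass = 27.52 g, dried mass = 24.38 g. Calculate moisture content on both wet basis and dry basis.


Moisture lost = 27.52 - 24.38 = 3.14 g
Wet basis MC = 3.14 / 27.52 x 100 = 11.4%
Dry basis MC = 3.14 / 24.38 x 100 = 12.9%


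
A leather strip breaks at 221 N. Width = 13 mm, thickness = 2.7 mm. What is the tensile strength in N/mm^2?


6.30 N/mm^2

Cross-sectional area = 13 x 2.7 = 35.1 mm^2
Tensile strength = 221 / 35.1 = 6.30 N/mm^2


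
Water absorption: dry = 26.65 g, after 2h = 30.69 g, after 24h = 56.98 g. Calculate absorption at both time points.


2h absorption = 15.2%
24h absorption = 113.8%

WA (2h) = (30.69 - 26.65) / 26.65 x 100 = 15.2%
WA (24h) = (56.98 - 26.65) / 26.65 x 100 = 113.8%


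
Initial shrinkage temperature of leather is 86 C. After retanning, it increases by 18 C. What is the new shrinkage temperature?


104 C

New Ts = 86 + 18 = 104 C


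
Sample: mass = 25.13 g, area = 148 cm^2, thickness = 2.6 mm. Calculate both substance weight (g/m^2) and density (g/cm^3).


SW = 25.13 / 148 x 10000 = 1698.0 g/m^2
Volume = 148 x 2.6 / 10 = 38.48 cm^3
Density = 25.13 / 38.48 = 0.653 g/cm^3


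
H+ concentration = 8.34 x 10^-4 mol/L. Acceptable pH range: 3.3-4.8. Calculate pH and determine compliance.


pH = -log10(8.34 x 10^-4) = 3.08
Range: 3.3 to 4.8
Compliant: No
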